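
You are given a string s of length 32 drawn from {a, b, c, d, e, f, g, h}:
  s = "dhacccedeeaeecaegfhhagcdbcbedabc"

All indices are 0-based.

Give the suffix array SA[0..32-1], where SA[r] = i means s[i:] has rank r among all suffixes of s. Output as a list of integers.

sorted suffixes:
  #0 SA[0]=29  'abc'
  #1 SA[1]=2  'acccedeeaeecaegfhhagcdbcbedabc'
  #2 SA[2]=10  'aeecaegfhhagcdbcbedabc'
  #3 SA[3]=14  'aegfhhagcdbcbedabc'
  #4 SA[4]=20  'agcdbcbedabc'
  #5 SA[5]=30  'bc'
  #6 SA[6]=24  'bcbedabc'
  #7 SA[7]=26  'bedabc'
  #8 SA[8]=31  'c'
  #9 SA[9]=13  'caegfhhagcdbcbedabc'
  #10 SA[10]=25  'cbedabc'
  #11 SA[11]=3  'cccedeeaeecaegfhhagcdbcbedabc'
  #12 SA[12]=4  'ccedeeaeecaegfhhagcdbcbedabc'
  #13 SA[13]=22  'cdbcbedabc'
  #14 SA[14]=5  'cedeeaeecaegfhhagcdbcbedabc'
  #15 SA[15]=28  'dabc'
  #16 SA[16]=23  'dbcbedabc'
  #17 SA[17]=7  'deeaeecaegfhhagcdbcbedabc'
  #18 SA[18]=0  'dhacccedeeaeecaegfhhagcdbcbedabc'
  #19 SA[19]=9  'eaeecaegfhhagcdbcbedabc'
  #20 SA[20]=12  'ecaegfhhagcdbcbedabc'
  #21 SA[21]=27  'edabc'
  #22 SA[22]=6  'edeeaeecaegfhhagcdbcbedabc'
  #23 SA[23]=8  'eeaeecaegfhhagcdbcbedabc'
  #24 SA[24]=11  'eecaegfhhagcdbcbedabc'
  #25 SA[25]=15  'egfhhagcdbcbedabc'
  #26 SA[26]=17  'fhhagcdbcbedabc'
  #27 SA[27]=21  'gcdbcbedabc'
  #28 SA[28]=16  'gfhhagcdbcbedabc'
  #29 SA[29]=1  'hacccedeeaeecaegfhhagcdbcbedabc'
  #30 SA[30]=19  'hagcdbcbedabc'
  #31 SA[31]=18  'hhagcdbcbedabc'

[29, 2, 10, 14, 20, 30, 24, 26, 31, 13, 25, 3, 4, 22, 5, 28, 23, 7, 0, 9, 12, 27, 6, 8, 11, 15, 17, 21, 16, 1, 19, 18]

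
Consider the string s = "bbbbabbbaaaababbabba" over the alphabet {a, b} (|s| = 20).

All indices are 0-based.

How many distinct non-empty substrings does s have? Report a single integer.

sorted suffixes:
  #0 SA[0]=19  'a'
  #1 SA[1]=8  'aaaababbabba'
  #2 SA[2]=9  'aaababbabba'
  #3 SA[3]=10  'aababbabba'
  #4 SA[4]=11  'ababbabba'
  #5 SA[5]=16  'abba'
  #6 SA[6]=13  'abbabba'
  #7 SA[7]=4  'abbbaaaababbabba'
  #8 SA[8]=18  'ba'
  #9 SA[9]=7  'baaaababbabba'
  #10 SA[10]=15  'babba'
  #11 SA[11]=12  'babbabba'
  #12 SA[12]=3  'babbbaaaababbabba'
  #13 SA[13]=17  'bba'
  #14 SA[14]=6  'bbaaaababbabba'
  #15 SA[15]=14  'bbabba'
  #16 SA[16]=2  'bbabbbaaaababbabba'
  #17 SA[17]=5  'bbbaaaababbabba'
  #18 SA[18]=1  'bbbabbbaaaababbabba'
  #19 SA[19]=0  'bbbbabbbaaaababbabba'

SA = [19, 8, 9, 10, 11, 16, 13, 4, 18, 7, 15, 12, 3, 17, 6, 14, 2, 5, 1, 0]
i: (SA[i-1],SA[i]) lcp shared
  1: (19,8) 1 'a'
  2: (8,9) 3 'aaa'
  3: (9,10) 2 'aa'
  4: (10,11) 1 'a'
  5: (11,16) 2 'ab'
  6: (16,13) 4 'abba'
  7: (13,4) 3 'abb'
  8: (4,18) 0 ''
  9: (18,7) 2 'ba'
  10: (7,15) 2 'ba'
  11: (15,12) 5 'babba'
  12: (12,3) 4 'babb'
  13: (3,17) 1 'b'
  14: (17,6) 3 'bba'
  15: (6,14) 3 'bba'
  16: (14,2) 5 'bbabb'
  17: (2,5) 2 'bb'
  18: (5,1) 4 'bbba'
  19: (1,0) 3 'bbb'

n(n+1)/2 = 20·21/2 = 210
Σ LCP = 0 + 1 + 3 + 2 + 1 + 2 + 4 + 3 + 0 + 2 + 2 + 5 + 4 + 1 + 3 + 3 + 5 + 2 + 4 + 3 = 50
distinct = 210 − 50 = 160

160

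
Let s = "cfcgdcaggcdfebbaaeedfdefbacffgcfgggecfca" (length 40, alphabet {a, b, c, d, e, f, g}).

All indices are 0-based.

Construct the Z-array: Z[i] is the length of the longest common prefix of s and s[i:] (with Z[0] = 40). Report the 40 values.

[40, 0, 1, 0, 0, 1, 0, 0, 0, 1, 0, 0, 0, 0, 0, 0, 0, 0, 0, 0, 0, 0, 0, 0, 0, 0, 2, 0, 0, 0, 2, 0, 0, 0, 0, 0, 3, 0, 1, 0]

Z[0]=40
i=1: i≥r, start 0; Z[1]=0
i=2: i≥r, start 0; Z[2]=1 extend→box=[2,3)
i=3: i≥r, start 0; Z[3]=0
i=4: i≥r, start 0; Z[4]=0
i=5: i≥r, start 0; Z[5]=1 extend→box=[5,6)
i=6: i≥r, start 0; Z[6]=0
i=7: i≥r, start 0; Z[7]=0
i=8: i≥r, start 0; Z[8]=0
i=9: i≥r, start 0; Z[9]=1 extend→box=[9,10)
i=10: i≥r, start 0; Z[10]=0
i=11: i≥r, start 0; Z[11]=0
i=12: i≥r, start 0; Z[12]=0
i=13: i≥r, start 0; Z[13]=0
i=14: i≥r, start 0; Z[14]=0
i=15: i≥r, start 0; Z[15]=0
i=16: i≥r, start 0; Z[16]=0
i=17: i≥r, start 0; Z[17]=0
i=18: i≥r, start 0; Z[18]=0
i=19: i≥r, start 0; Z[19]=0
i=20: i≥r, start 0; Z[20]=0
i=21: i≥r, start 0; Z[21]=0
i=22: i≥r, start 0; Z[22]=0
i=23: i≥r, start 0; Z[23]=0
i=24: i≥r, start 0; Z[24]=0
i=25: i≥r, start 0; Z[25]=0
i=26: i≥r, start 0; Z[26]=2 extend→box=[26,28)
i=27: min(r-i=1, Z[1]=0)=0; Z[27]=0
i=28: i≥r, start 0; Z[28]=0
i=29: i≥r, start 0; Z[29]=0
i=30: i≥r, start 0; Z[30]=2 extend→box=[30,32)
i=31: min(r-i=1, Z[1]=0)=0; Z[31]=0
i=32: i≥r, start 0; Z[32]=0
i=33: i≥r, start 0; Z[33]=0
i=34: i≥r, start 0; Z[34]=0
i=35: i≥r, start 0; Z[35]=0
i=36: i≥r, start 0; Z[36]=3 extend→box=[36,39)
i=37: min(r-i=2, Z[1]=0)=0; Z[37]=0
i=38: min(r-i=1, Z[2]=1)=1; Z[38]=1
i=39: i≥r, start 0; Z[39]=0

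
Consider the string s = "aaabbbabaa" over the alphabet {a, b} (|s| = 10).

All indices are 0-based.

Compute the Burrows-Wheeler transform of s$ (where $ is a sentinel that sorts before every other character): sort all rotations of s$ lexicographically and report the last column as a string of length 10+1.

aab$abaabba

rank  rotation     last
    0  $aaabbbabaa  a
    1  a$aaabbbaba  a
    2  aa$aaabbbab  b
    3  aaabbbabaa$  $
    4  aabbbabaa$a  a
    5  abaa$aaabbb  b
    6  abbbabaa$aa  a
    7  baa$aaabbba  a
    8  babaa$aaabb  b
    9  bbabaa$aaab  b
   10  bbbabaa$aaa  a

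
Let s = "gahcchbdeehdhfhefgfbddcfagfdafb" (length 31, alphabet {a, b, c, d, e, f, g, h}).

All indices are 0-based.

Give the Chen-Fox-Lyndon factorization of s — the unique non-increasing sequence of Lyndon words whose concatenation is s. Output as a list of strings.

["g", "ahcchbdeehdhfhefgfbddcf", "agfd", "afb"]

emit factor 1: 'g' (i=0, period=1)
emit factor 2: 'ahcchbdeehdhfhefgfbddcf' (i=1, period=23)
emit factor 3: 'agfd' (i=24, period=4)
emit factor 4: 'afb' (i=28, period=3)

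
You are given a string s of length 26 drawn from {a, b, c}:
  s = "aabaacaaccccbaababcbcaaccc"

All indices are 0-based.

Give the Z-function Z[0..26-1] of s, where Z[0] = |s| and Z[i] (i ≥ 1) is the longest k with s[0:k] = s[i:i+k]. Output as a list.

Z[0]=26
i=1: fresh scan; Z[1]=1 grow→box=[1,2)
i=2: fresh scan; Z[2]=0
i=3: fresh scan; Z[3]=2 grow→box=[3,5)
i=4: min(r-i=1, Z[1]=1)=1; Z[4]=1
i=5: fresh scan; Z[5]=0
i=6: fresh scan; Z[6]=2 grow→box=[6,8)
i=7: min(r-i=1, Z[1]=1)=1; Z[7]=1
i=8: fresh scan; Z[8]=0
i=9: fresh scan; Z[9]=0
i=10: fresh scan; Z[10]=0
i=11: fresh scan; Z[11]=0
i=12: fresh scan; Z[12]=0
i=13: fresh scan; Z[13]=4 grow→box=[13,17)
i=14: min(r-i=3, Z[1]=1)=1; Z[14]=1
i=15: min(r-i=2, Z[2]=0)=0; Z[15]=0
i=16: min(r-i=1, Z[3]=2)=1; Z[16]=1
i=17: fresh scan; Z[17]=0
i=18: fresh scan; Z[18]=0
i=19: fresh scan; Z[19]=0
i=20: fresh scan; Z[20]=0
i=21: fresh scan; Z[21]=2 grow→box=[21,23)
i=22: min(r-i=1, Z[1]=1)=1; Z[22]=1
i=23: fresh scan; Z[23]=0
i=24: fresh scan; Z[24]=0
i=25: fresh scan; Z[25]=0

[26, 1, 0, 2, 1, 0, 2, 1, 0, 0, 0, 0, 0, 4, 1, 0, 1, 0, 0, 0, 0, 2, 1, 0, 0, 0]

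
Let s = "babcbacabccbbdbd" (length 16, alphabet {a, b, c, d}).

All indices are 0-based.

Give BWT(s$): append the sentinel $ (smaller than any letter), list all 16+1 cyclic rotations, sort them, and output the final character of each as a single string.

rank  rotation           last
    0  $babcbacabccbbdbd  d
    1  abcbacabccbbdbd$b  b
    2  abccbbdbd$babcbac  c
    3  acabccbbdbd$babcb  b
    4  babcbacabccbbdbd$  $
    5  bacabccbbdbd$babc  c
    6  bbdbd$babcbacabcc  c
    7  bcbacabccbbdbd$ba  a
    8  bccbbdbd$babcbaca  a
    9  bd$babcbacabccbbd  d
   10  bdbd$babcbacabccb  b
   11  cabccbbdbd$babcba  a
   12  cbacabccbbdbd$bab  b
   13  cbbdbd$babcbacabc  c
   14  ccbbdbd$babcbacab  b
   15  d$babcbacabccbbdb  b
   16  dbd$babcbacabccbb  b

dbcb$ccaadbabcbbb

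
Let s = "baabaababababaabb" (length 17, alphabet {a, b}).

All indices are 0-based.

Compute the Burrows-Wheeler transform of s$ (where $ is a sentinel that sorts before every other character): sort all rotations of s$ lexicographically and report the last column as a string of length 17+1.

rank  rotation            last
    0  $baabaababababaabb  b
    1  aabaababababaabb$b  b
    2  aababababaabb$baab  b
    3  aabb$baabaabababab  b
    4  abaababababaabb$ba  a
    5  abaabb$baabaababab  b
    6  ababaabb$baabaabab  b
    7  abababaabb$baabaab  b
    8  ababababaabb$baaba  a
    9  abb$baabaababababa  a
   10  b$baabaababababaab  b
   11  baabaababababaabb$  $
   12  baababababaabb$baa  a
   13  baabb$baabaabababa  a
   14  babaabb$baabaababa  a
   15  bababaabb$baabaaba  a
   16  babababaabb$baabaa  a
   17  bb$baabaababababaa  a

bbbbabbbaab$aaaaaa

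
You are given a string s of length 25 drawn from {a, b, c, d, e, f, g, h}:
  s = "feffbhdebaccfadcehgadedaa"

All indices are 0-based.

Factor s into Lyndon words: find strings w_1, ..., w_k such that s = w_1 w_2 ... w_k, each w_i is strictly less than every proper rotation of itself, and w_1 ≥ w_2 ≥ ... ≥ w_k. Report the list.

emit factor 1: 'f' (i=0, period=1)
emit factor 2: 'eff' (i=1, period=3)
emit factor 3: 'bhde' (i=4, period=4)
emit factor 4: 'b' (i=8, period=1)
emit factor 5: 'accfadcehgaded' (i=9, period=14)
emit factor 6: 'a' (i=23, period=1)
emit factor 7: 'a' (i=24, period=1)

["f", "eff", "bhde", "b", "accfadcehgaded", "a", "a"]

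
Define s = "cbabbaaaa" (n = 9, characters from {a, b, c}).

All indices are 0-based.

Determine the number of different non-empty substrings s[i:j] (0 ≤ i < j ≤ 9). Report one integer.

35

rank→(start, suffix):
  0 → (8, 'a')
  1 → (7, 'aa')
  2 → (6, 'aaa')
  3 → (5, 'aaaa')
  4 → (2, 'abbaaaa')
  5 → (4, 'baaaa')
  6 → (1, 'babbaaaa')
  7 → (3, 'bbaaaa')
  8 → (0, 'cbabbaaaa')

SA = [8, 7, 6, 5, 2, 4, 1, 3, 0]
[i] adj suffixes → lcp
  [1] 8/7 → 1 ('a')
  [2] 7/6 → 2 ('aa')
  [3] 6/5 → 3 ('aaa')
  [4] 5/2 → 1 ('a')
  [5] 2/4 → 0 ('')
  [6] 4/1 → 2 ('ba')
  [7] 1/3 → 1 ('b')
  [8] 3/0 → 0 ('')

n(n+1)/2 = 9·10/2 = 45
Σ LCP = 0 + 1 + 2 + 3 + 1 + 0 + 2 + 1 + 0 = 10
distinct = 45 − 10 = 35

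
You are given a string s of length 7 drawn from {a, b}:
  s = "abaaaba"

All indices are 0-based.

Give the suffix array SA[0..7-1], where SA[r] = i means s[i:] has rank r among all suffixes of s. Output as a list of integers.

rank→(start, suffix):
  0 → (6, 'a')
  1 → (2, 'aaaba')
  2 → (3, 'aaba')
  3 → (4, 'aba')
  4 → (0, 'abaaaba')
  5 → (5, 'ba')
  6 → (1, 'baaaba')

[6, 2, 3, 4, 0, 5, 1]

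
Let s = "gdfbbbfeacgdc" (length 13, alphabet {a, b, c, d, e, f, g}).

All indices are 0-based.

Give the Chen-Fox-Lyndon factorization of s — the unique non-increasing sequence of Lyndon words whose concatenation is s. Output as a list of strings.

emit factor 1: 'g' (i=0, period=1)
emit factor 2: 'df' (i=1, period=2)
emit factor 3: 'bbbfe' (i=3, period=5)
emit factor 4: 'acgdc' (i=8, period=5)

["g", "df", "bbbfe", "acgdc"]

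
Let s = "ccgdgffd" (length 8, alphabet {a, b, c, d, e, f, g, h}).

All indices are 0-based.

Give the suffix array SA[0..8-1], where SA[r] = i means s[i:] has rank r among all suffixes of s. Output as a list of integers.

[0, 1, 7, 3, 6, 5, 2, 4]

sorted suffixes:
  #0 SA[0]=0  'ccgdgffd'
  #1 SA[1]=1  'cgdgffd'
  #2 SA[2]=7  'd'
  #3 SA[3]=3  'dgffd'
  #4 SA[4]=6  'fd'
  #5 SA[5]=5  'ffd'
  #6 SA[6]=2  'gdgffd'
  #7 SA[7]=4  'gffd'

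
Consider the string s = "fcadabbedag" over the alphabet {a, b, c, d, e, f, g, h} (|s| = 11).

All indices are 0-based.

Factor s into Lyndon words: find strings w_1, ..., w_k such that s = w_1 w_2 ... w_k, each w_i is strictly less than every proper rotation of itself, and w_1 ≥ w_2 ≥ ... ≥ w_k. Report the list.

emit factor 1: 'f' (i=0, period=1)
emit factor 2: 'c' (i=1, period=1)
emit factor 3: 'ad' (i=2, period=2)
emit factor 4: 'abbedag' (i=4, period=7)

["f", "c", "ad", "abbedag"]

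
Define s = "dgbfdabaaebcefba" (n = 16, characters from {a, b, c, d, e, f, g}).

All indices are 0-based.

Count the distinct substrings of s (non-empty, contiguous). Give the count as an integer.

126

sorted suffixes:
  #0 SA[0]=15  'a'
  #1 SA[1]=7  'aaebcefba'
  #2 SA[2]=5  'abaaebcefba'
  #3 SA[3]=8  'aebcefba'
  #4 SA[4]=14  'ba'
  #5 SA[5]=6  'baaebcefba'
  #6 SA[6]=10  'bcefba'
  #7 SA[7]=2  'bfdabaaebcefba'
  #8 SA[8]=11  'cefba'
  #9 SA[9]=4  'dabaaebcefba'
  #10 SA[10]=0  'dgbfdabaaebcefba'
  #11 SA[11]=9  'ebcefba'
  #12 SA[12]=12  'efba'
  #13 SA[13]=13  'fba'
  #14 SA[14]=3  'fdabaaebcefba'
  #15 SA[15]=1  'gbfdabaaebcefba'

SA = [15, 7, 5, 8, 14, 6, 10, 2, 11, 4, 0, 9, 12, 13, 3, 1]
[i] adj suffixes → lcp
  [1] 15/7 → 1 ('a')
  [2] 7/5 → 1 ('a')
  [3] 5/8 → 1 ('a')
  [4] 8/14 → 0 ('')
  [5] 14/6 → 2 ('ba')
  [6] 6/10 → 1 ('b')
  [7] 10/2 → 1 ('b')
  [8] 2/11 → 0 ('')
  [9] 11/4 → 0 ('')
  [10] 4/0 → 1 ('d')
  [11] 0/9 → 0 ('')
  [12] 9/12 → 1 ('e')
  [13] 12/13 → 0 ('')
  [14] 13/3 → 1 ('f')
  [15] 3/1 → 0 ('')

n(n+1)/2 = 16·17/2 = 136
Σ LCP = 0 + 1 + 1 + 1 + 0 + 2 + 1 + 1 + 0 + 0 + 1 + 0 + 1 + 0 + 1 + 0 = 10
distinct = 136 − 10 = 126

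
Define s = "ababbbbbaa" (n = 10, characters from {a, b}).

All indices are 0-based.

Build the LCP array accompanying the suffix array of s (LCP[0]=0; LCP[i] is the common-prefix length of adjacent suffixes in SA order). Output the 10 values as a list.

rank | idx | suffix
   0 |   9 | a
   1 |   8 | aa
   2 |   0 | ababbbbbaa
   3 |   2 | abbbbbaa
   4 |   7 | baa
   5 |   1 | babbbbbaa
   6 |   6 | bbaa
   7 |   5 | bbbaa
   8 |   4 | bbbbaa
   9 |   3 | bbbbbaa

SA = [9, 8, 0, 2, 7, 1, 6, 5, 4, 3]
[i] adj suffixes → lcp
  [1] 9/8 → 1 ('a')
  [2] 8/0 → 1 ('a')
  [3] 0/2 → 2 ('ab')
  [4] 2/7 → 0 ('')
  [5] 7/1 → 2 ('ba')
  [6] 1/6 → 1 ('b')
  [7] 6/5 → 2 ('bb')
  [8] 5/4 → 3 ('bbb')
  [9] 4/3 → 4 ('bbbb')

[0, 1, 1, 2, 0, 2, 1, 2, 3, 4]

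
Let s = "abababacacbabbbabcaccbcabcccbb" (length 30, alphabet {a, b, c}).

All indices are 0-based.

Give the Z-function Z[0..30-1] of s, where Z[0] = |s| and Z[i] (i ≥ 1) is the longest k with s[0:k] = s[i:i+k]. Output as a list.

Z[0]=30
i=1: i≥r, start 0; Z[1]=0
i=2: i≥r, start 0; Z[2]=5 grow→box=[2,7)
i=3: min(r-i=4, Z[1]=0)=0; Z[3]=0
i=4: min(r-i=3, Z[2]=5)=3; Z[4]=3
i=5: min(r-i=2, Z[3]=0)=0; Z[5]=0
i=6: min(r-i=1, Z[4]=3)=1; Z[6]=1
i=7: i≥r, start 0; Z[7]=0
i=8: i≥r, start 0; Z[8]=1 grow→box=[8,9)
i=9: i≥r, start 0; Z[9]=0
i=10: i≥r, start 0; Z[10]=0
i=11: i≥r, start 0; Z[11]=2 grow→box=[11,13)
i=12: min(r-i=1, Z[1]=0)=0; Z[12]=0
i=13: i≥r, start 0; Z[13]=0
i=14: i≥r, start 0; Z[14]=0
i=15: i≥r, start 0; Z[15]=2 grow→box=[15,17)
i=16: min(r-i=1, Z[1]=0)=0; Z[16]=0
i=17: i≥r, start 0; Z[17]=0
i=18: i≥r, start 0; Z[18]=1 grow→box=[18,19)
i=19: i≥r, start 0; Z[19]=0
i=20: i≥r, start 0; Z[20]=0
i=21: i≥r, start 0; Z[21]=0
i=22: i≥r, start 0; Z[22]=0
i=23: i≥r, start 0; Z[23]=2 grow→box=[23,25)
i=24: min(r-i=1, Z[1]=0)=0; Z[24]=0
i=25: i≥r, start 0; Z[25]=0
i=26: i≥r, start 0; Z[26]=0
i=27: i≥r, start 0; Z[27]=0
i=28: i≥r, start 0; Z[28]=0
i=29: i≥r, start 0; Z[29]=0

[30, 0, 5, 0, 3, 0, 1, 0, 1, 0, 0, 2, 0, 0, 0, 2, 0, 0, 1, 0, 0, 0, 0, 2, 0, 0, 0, 0, 0, 0]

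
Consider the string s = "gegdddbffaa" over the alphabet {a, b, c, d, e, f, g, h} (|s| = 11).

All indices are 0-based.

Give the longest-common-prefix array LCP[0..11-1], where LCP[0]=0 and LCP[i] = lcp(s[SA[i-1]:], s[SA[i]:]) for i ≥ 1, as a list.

[0, 1, 0, 0, 1, 2, 0, 0, 1, 0, 1]

rank→(start, suffix):
  0 → (10, 'a')
  1 → (9, 'aa')
  2 → (6, 'bffaa')
  3 → (5, 'dbffaa')
  4 → (4, 'ddbffaa')
  5 → (3, 'dddbffaa')
  6 → (1, 'egdddbffaa')
  7 → (8, 'faa')
  8 → (7, 'ffaa')
  9 → (2, 'gdddbffaa')
  10 → (0, 'gegdddbffaa')

SA = [10, 9, 6, 5, 4, 3, 1, 8, 7, 2, 0]
[i] adj suffixes → lcp
  [1] 10/9 → 1 ('a')
  [2] 9/6 → 0 ('')
  [3] 6/5 → 0 ('')
  [4] 5/4 → 1 ('d')
  [5] 4/3 → 2 ('dd')
  [6] 3/1 → 0 ('')
  [7] 1/8 → 0 ('')
  [8] 8/7 → 1 ('f')
  [9] 7/2 → 0 ('')
  [10] 2/0 → 1 ('g')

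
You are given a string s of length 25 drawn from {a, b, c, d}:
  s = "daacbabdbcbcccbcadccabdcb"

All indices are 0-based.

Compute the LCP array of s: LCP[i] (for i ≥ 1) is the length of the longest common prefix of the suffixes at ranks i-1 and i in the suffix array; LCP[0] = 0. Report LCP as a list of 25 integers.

sorted suffixes:
  #0 SA[0]=1  'aacbabdbcbcccbcadccabdcb'
  #1 SA[1]=5  'abdbcbcccbcadccabdcb'
  #2 SA[2]=20  'abdcb'
  #3 SA[3]=2  'acbabdbcbcccbcadccabdcb'
  #4 SA[4]=16  'adccabdcb'
  #5 SA[5]=24  'b'
  #6 SA[6]=4  'babdbcbcccbcadccabdcb'
  #7 SA[7]=14  'bcadccabdcb'
  #8 SA[8]=8  'bcbcccbcadccabdcb'
  #9 SA[9]=10  'bcccbcadccabdcb'
  #10 SA[10]=6  'bdbcbcccbcadccabdcb'
  #11 SA[11]=21  'bdcb'
  #12 SA[12]=19  'cabdcb'
  #13 SA[13]=15  'cadccabdcb'
  #14 SA[14]=23  'cb'
  #15 SA[15]=3  'cbabdbcbcccbcadccabdcb'
  #16 SA[16]=13  'cbcadccabdcb'
  #17 SA[17]=9  'cbcccbcadccabdcb'
  #18 SA[18]=18  'ccabdcb'
  #19 SA[19]=12  'ccbcadccabdcb'
  #20 SA[20]=11  'cccbcadccabdcb'
  #21 SA[21]=0  'daacbabdbcbcccbcadccabdcb'
  #22 SA[22]=7  'dbcbcccbcadccabdcb'
  #23 SA[23]=22  'dcb'
  #24 SA[24]=17  'dccabdcb'

SA = [1, 5, 20, 2, 16, 24, 4, 14, 8, 10, 6, 21, 19, 15, 23, 3, 13, 9, 18, 12, 11, 0, 7, 22, 17]
[i] adj suffixes → lcp
  [1] 1/5 → 1 ('a')
  [2] 5/20 → 3 ('abd')
  [3] 20/2 → 1 ('a')
  [4] 2/16 → 1 ('a')
  [5] 16/24 → 0 ('')
  [6] 24/4 → 1 ('b')
  [7] 4/14 → 1 ('b')
  [8] 14/8 → 2 ('bc')
  [9] 8/10 → 2 ('bc')
  [10] 10/6 → 1 ('b')
  [11] 6/21 → 2 ('bd')
  [12] 21/19 → 0 ('')
  [13] 19/15 → 2 ('ca')
  [14] 15/23 → 1 ('c')
  [15] 23/3 → 2 ('cb')
  [16] 3/13 → 2 ('cb')
  [17] 13/9 → 3 ('cbc')
  [18] 9/18 → 1 ('c')
  [19] 18/12 → 2 ('cc')
  [20] 12/11 → 2 ('cc')
  [21] 11/0 → 0 ('')
  [22] 0/7 → 1 ('d')
  [23] 7/22 → 1 ('d')
  [24] 22/17 → 2 ('dc')

[0, 1, 3, 1, 1, 0, 1, 1, 2, 2, 1, 2, 0, 2, 1, 2, 2, 3, 1, 2, 2, 0, 1, 1, 2]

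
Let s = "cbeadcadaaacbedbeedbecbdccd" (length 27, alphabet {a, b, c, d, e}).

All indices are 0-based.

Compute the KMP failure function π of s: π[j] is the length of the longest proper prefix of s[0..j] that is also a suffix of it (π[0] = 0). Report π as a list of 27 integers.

π[0] = 0
j=1 s[j]='b': π[1]=0 (border '')
j=2 s[j]='e': π[2]=0 (border '')
j=3 s[j]='a': π[3]=0 (border '')
j=4 s[j]='d': π[4]=0 (border '')
j=5 s[j]='c': π[5]=1 (border 'c')
j=6 s[j]='a': k: 1→0; π[6]=0 (border '')
j=7 s[j]='d': π[7]=0 (border '')
j=8 s[j]='a': π[8]=0 (border '')
j=9 s[j]='a': π[9]=0 (border '')
j=10 s[j]='a': π[10]=0 (border '')
j=11 s[j]='c': π[11]=1 (border 'c')
j=12 s[j]='b': π[12]=2 (border 'cb')
j=13 s[j]='e': π[13]=3 (border 'cbe')
j=14 s[j]='d': k: 3→0; π[14]=0 (border '')
j=15 s[j]='b': π[15]=0 (border '')
j=16 s[j]='e': π[16]=0 (border '')
j=17 s[j]='e': π[17]=0 (border '')
j=18 s[j]='d': π[18]=0 (border '')
j=19 s[j]='b': π[19]=0 (border '')
j=20 s[j]='e': π[20]=0 (border '')
j=21 s[j]='c': π[21]=1 (border 'c')
j=22 s[j]='b': π[22]=2 (border 'cb')
j=23 s[j]='d': k: 2→0; π[23]=0 (border '')
j=24 s[j]='c': π[24]=1 (border 'c')
j=25 s[j]='c': k: 1→0; π[25]=1 (border 'c')
j=26 s[j]='d': k: 1→0; π[26]=0 (border '')

[0, 0, 0, 0, 0, 1, 0, 0, 0, 0, 0, 1, 2, 3, 0, 0, 0, 0, 0, 0, 0, 1, 2, 0, 1, 1, 0]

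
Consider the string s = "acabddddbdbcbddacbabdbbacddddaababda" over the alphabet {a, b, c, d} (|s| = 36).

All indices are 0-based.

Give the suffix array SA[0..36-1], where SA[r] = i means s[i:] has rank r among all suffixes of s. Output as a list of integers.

sorted suffixes:
  #0 SA[0]=35  'a'
  #1 SA[1]=29  'aababda'
  #2 SA[2]=30  'ababda'
  #3 SA[3]=32  'abda'
  #4 SA[4]=18  'abdbbacddddaababda'
  #5 SA[5]=2  'abddddbdbcbddacbabdbbacddddaababda'
  #6 SA[6]=0  'acabddddbdbcbddacbabdbbacddddaababda'
  #7 SA[7]=15  'acbabdbbacddddaababda'
  #8 SA[8]=23  'acddddaababda'
  #9 SA[9]=31  'babda'
  #10 SA[10]=17  'babdbbacddddaababda'
  #11 SA[11]=22  'bacddddaababda'
  #12 SA[12]=21  'bbacddddaababda'
  #13 SA[13]=10  'bcbddacbabdbbacddddaababda'
  #14 SA[14]=33  'bda'
  #15 SA[15]=19  'bdbbacddddaababda'
  #16 SA[16]=8  'bdbcbddacbabdbbacddddaababda'
  #17 SA[17]=12  'bddacbabdbbacddddaababda'
  #18 SA[18]=3  'bddddbdbcbddacbabdbbacddddaababda'
  #19 SA[19]=1  'cabddddbdbcbddacbabdbbacddddaababda'
  #20 SA[20]=16  'cbabdbbacddddaababda'
  #21 SA[21]=11  'cbddacbabdbbacddddaababda'
  #22 SA[22]=24  'cddddaababda'
  #23 SA[23]=34  'da'
  #24 SA[24]=28  'daababda'
  #25 SA[25]=14  'dacbabdbbacddddaababda'
  #26 SA[26]=20  'dbbacddddaababda'
  #27 SA[27]=9  'dbcbddacbabdbbacddddaababda'
  #28 SA[28]=7  'dbdbcbddacbabdbbacddddaababda'
  #29 SA[29]=27  'ddaababda'
  #30 SA[30]=13  'ddacbabdbbacddddaababda'
  #31 SA[31]=6  'ddbdbcbddacbabdbbacddddaababda'
  #32 SA[32]=26  'dddaababda'
  #33 SA[33]=5  'dddbdbcbddacbabdbbacddddaababda'
  #34 SA[34]=25  'ddddaababda'
  #35 SA[35]=4  'ddddbdbcbddacbabdbbacddddaababda'

[35, 29, 30, 32, 18, 2, 0, 15, 23, 31, 17, 22, 21, 10, 33, 19, 8, 12, 3, 1, 16, 11, 24, 34, 28, 14, 20, 9, 7, 27, 13, 6, 26, 5, 25, 4]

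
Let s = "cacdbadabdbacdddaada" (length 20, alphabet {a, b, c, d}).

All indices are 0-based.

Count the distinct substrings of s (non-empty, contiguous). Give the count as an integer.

rank | idx | suffix
   0 |  19 | a
   1 |  16 | aada
   2 |   7 | abdbacdddaada
   3 |   1 | acdbadabdbacdddaada
   4 |  11 | acdddaada
   5 |  17 | ada
   6 |   5 | adabdbacdddaada
   7 |  10 | bacdddaada
   8 |   4 | badabdbacdddaada
   9 |   8 | bdbacdddaada
  10 |   0 | cacdbadabdbacdddaada
  11 |   2 | cdbadabdbacdddaada
  12 |  12 | cdddaada
  13 |  18 | da
  14 |  15 | daada
  15 |   6 | dabdbacdddaada
  16 |   9 | dbacdddaada
  17 |   3 | dbadabdbacdddaada
  18 |  14 | ddaada
  19 |  13 | dddaada

SA = [19, 16, 7, 1, 11, 17, 5, 10, 4, 8, 0, 2, 12, 18, 15, 6, 9, 3, 14, 13]
i: (SA[i-1],SA[i]) lcp shared
  1: (19,16) 1 'a'
  2: (16,7) 1 'a'
  3: (7,1) 1 'a'
  4: (1,11) 3 'acd'
  5: (11,17) 1 'a'
  6: (17,5) 3 'ada'
  7: (5,10) 0 ''
  8: (10,4) 2 'ba'
  9: (4,8) 1 'b'
  10: (8,0) 0 ''
  11: (0,2) 1 'c'
  12: (2,12) 2 'cd'
  13: (12,18) 0 ''
  14: (18,15) 2 'da'
  15: (15,6) 2 'da'
  16: (6,9) 1 'd'
  17: (9,3) 3 'dba'
  18: (3,14) 1 'd'
  19: (14,13) 2 'dd'

n(n+1)/2 = 20·21/2 = 210
Σ LCP = 0 + 1 + 1 + 1 + 3 + 1 + 3 + 0 + 2 + 1 + 0 + 1 + 2 + 0 + 2 + 2 + 1 + 3 + 1 + 2 = 27
distinct = 210 − 27 = 183

183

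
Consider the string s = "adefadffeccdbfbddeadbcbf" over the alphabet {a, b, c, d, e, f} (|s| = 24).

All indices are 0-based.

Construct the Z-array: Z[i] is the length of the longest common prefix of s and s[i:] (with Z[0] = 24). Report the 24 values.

Z[0]=24
i=1: i≥r, start 0; Z[1]=0
i=2: i≥r, start 0; Z[2]=0
i=3: i≥r, start 0; Z[3]=0
i=4: i≥r, start 0; Z[4]=2 grow→box=[4,6)
i=5: min(r-i=1, Z[1]=0)=0; Z[5]=0
i=6: i≥r, start 0; Z[6]=0
i=7: i≥r, start 0; Z[7]=0
i=8: i≥r, start 0; Z[8]=0
i=9: i≥r, start 0; Z[9]=0
i=10: i≥r, start 0; Z[10]=0
i=11: i≥r, start 0; Z[11]=0
i=12: i≥r, start 0; Z[12]=0
i=13: i≥r, start 0; Z[13]=0
i=14: i≥r, start 0; Z[14]=0
i=15: i≥r, start 0; Z[15]=0
i=16: i≥r, start 0; Z[16]=0
i=17: i≥r, start 0; Z[17]=0
i=18: i≥r, start 0; Z[18]=2 grow→box=[18,20)
i=19: min(r-i=1, Z[1]=0)=0; Z[19]=0
i=20: i≥r, start 0; Z[20]=0
i=21: i≥r, start 0; Z[21]=0
i=22: i≥r, start 0; Z[22]=0
i=23: i≥r, start 0; Z[23]=0

[24, 0, 0, 0, 2, 0, 0, 0, 0, 0, 0, 0, 0, 0, 0, 0, 0, 0, 2, 0, 0, 0, 0, 0]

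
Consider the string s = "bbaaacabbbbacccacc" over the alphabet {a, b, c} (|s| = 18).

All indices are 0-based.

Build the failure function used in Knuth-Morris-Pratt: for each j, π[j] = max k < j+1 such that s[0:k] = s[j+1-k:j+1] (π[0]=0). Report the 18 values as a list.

π[0] = 0
j=1 s[j]='b': π[1]=1 (border 'b')
j=2 s[j]='a': k: 1→0; π[2]=0 (border '')
j=3 s[j]='a': π[3]=0 (border '')
j=4 s[j]='a': π[4]=0 (border '')
j=5 s[j]='c': π[5]=0 (border '')
j=6 s[j]='a': π[6]=0 (border '')
j=7 s[j]='b': π[7]=1 (border 'b')
j=8 s[j]='b': π[8]=2 (border 'bb')
j=9 s[j]='b': k: 2→1; π[9]=2 (border 'bb')
j=10 s[j]='b': k: 2→1; π[10]=2 (border 'bb')
j=11 s[j]='a': π[11]=3 (border 'bba')
j=12 s[j]='c': k: 3→0; π[12]=0 (border '')
j=13 s[j]='c': π[13]=0 (border '')
j=14 s[j]='c': π[14]=0 (border '')
j=15 s[j]='a': π[15]=0 (border '')
j=16 s[j]='c': π[16]=0 (border '')
j=17 s[j]='c': π[17]=0 (border '')

[0, 1, 0, 0, 0, 0, 0, 1, 2, 2, 2, 3, 0, 0, 0, 0, 0, 0]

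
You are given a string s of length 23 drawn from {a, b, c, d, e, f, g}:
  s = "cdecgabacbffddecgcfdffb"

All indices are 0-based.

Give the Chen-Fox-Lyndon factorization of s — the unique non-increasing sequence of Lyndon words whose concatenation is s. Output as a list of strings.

["cdecg", "abacbffddecgcfdffb"]

emit factor 1: 'cdecg' (i=0, period=5)
emit factor 2: 'abacbffddecgcfdffb' (i=5, period=18)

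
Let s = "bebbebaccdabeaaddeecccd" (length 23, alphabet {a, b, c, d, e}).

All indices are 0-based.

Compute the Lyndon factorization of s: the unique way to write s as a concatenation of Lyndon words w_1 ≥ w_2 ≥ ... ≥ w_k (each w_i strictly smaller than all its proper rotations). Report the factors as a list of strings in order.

["be", "bbe", "b", "accd", "abe", "aaddeecccd"]

emit factor 1: 'be' (i=0, period=2)
emit factor 2: 'bbe' (i=2, period=3)
emit factor 3: 'b' (i=5, period=1)
emit factor 4: 'accd' (i=6, period=4)
emit factor 5: 'abe' (i=10, period=3)
emit factor 6: 'aaddeecccd' (i=13, period=10)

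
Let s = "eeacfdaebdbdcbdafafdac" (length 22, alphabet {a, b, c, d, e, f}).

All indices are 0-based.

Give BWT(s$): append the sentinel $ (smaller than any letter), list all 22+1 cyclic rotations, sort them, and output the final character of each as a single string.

rank  rotation                 last
    0  $eeacfdaebdbdcbdafafdac  c
    1  ac$eeacfdaebdbdcbdafafd  d
    2  acfdaebdbdcbdafafdac$ee  e
    3  aebdbdcbdafafdac$eeacfd  d
    4  afafdac$eeacfdaebdbdcbd  d
    5  afdac$eeacfdaebdbdcbdaf  f
    6  bdafafdac$eeacfdaebdbdc  c
    7  bdbdcbdafafdac$eeacfdae  e
    8  bdcbdafafdac$eeacfdaebd  d
    9  c$eeacfdaebdbdcbdafafda  a
   10  cbdafafdac$eeacfdaebdbd  d
   11  cfdaebdbdcbdafafdac$eea  a
   12  dac$eeacfdaebdbdcbdafaf  f
   13  daebdbdcbdafafdac$eeacf  f
   14  dafafdac$eeacfdaebdbdcb  b
   15  dbdcbdafafdac$eeacfdaeb  b
   16  dcbdafafdac$eeacfdaebdb  b
   17  eacfdaebdbdcbdafafdac$e  e
   18  ebdbdcbdafafdac$eeacfda  a
   19  eeacfdaebdbdcbdafafdac$  $
   20  fafdac$eeacfdaebdbdcbda  a
   21  fdac$eeacfdaebdbdcbdafa  a
   22  fdaebdbdcbdafafdac$eeac  c

cdeddfcedadaffbbbea$aac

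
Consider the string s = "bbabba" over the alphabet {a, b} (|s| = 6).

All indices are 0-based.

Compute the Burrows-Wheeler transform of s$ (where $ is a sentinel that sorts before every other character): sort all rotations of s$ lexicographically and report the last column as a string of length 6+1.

rank  rotation last
    0  $bbabba  a
    1  a$bbabb  b
    2  abba$bb  b
    3  ba$bbab  b
    4  babba$b  b
    5  bba$bba  a
    6  bbabba$  $

abbbba$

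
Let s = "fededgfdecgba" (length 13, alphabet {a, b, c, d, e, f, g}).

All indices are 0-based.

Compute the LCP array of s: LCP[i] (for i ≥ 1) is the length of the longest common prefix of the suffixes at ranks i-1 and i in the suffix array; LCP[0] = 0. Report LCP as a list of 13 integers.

[0, 0, 0, 0, 2, 1, 0, 1, 2, 0, 1, 0, 1]

rank | idx | suffix
   0 |  12 | a
   1 |  11 | ba
   2 |   9 | cgba
   3 |   7 | decgba
   4 |   2 | dedgfdecgba
   5 |   4 | dgfdecgba
   6 |   8 | ecgba
   7 |   1 | ededgfdecgba
   8 |   3 | edgfdecgba
   9 |   6 | fdecgba
  10 |   0 | fededgfdecgba
  11 |  10 | gba
  12 |   5 | gfdecgba

SA = [12, 11, 9, 7, 2, 4, 8, 1, 3, 6, 0, 10, 5]
rank  pair      lcp
   1  s[12:],s[11:]  0  ''
   2  s[11:],s[9:]  0  ''
   3  s[9:],s[7:]  0  ''
   4  s[7:],s[2:]  2  'de'
   5  s[2:],s[4:]  1  'd'
   6  s[4:],s[8:]  0  ''
   7  s[8:],s[1:]  1  'e'
   8  s[1:],s[3:]  2  'ed'
   9  s[3:],s[6:]  0  ''
  10  s[6:],s[0:]  1  'f'
  11  s[0:],s[10:]  0  ''
  12  s[10:],s[5:]  1  'g'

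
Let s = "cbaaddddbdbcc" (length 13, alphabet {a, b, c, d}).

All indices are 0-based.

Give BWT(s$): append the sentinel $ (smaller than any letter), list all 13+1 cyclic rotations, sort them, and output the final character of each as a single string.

cbacddc$bbddda

rank  rotation        last
    0  $cbaaddddbdbcc  c
    1  aaddddbdbcc$cb  b
    2  addddbdbcc$cba  a
    3  baaddddbdbcc$c  c
    4  bcc$cbaaddddbd  d
    5  bdbcc$cbaadddd  d
    6  c$cbaaddddbdbc  c
    7  cbaaddddbdbcc$  $
    8  cc$cbaaddddbdb  b
    9  dbcc$cbaaddddb  b
   10  dbdbcc$cbaaddd  d
   11  ddbdbcc$cbaadd  d
   12  dddbdbcc$cbaad  d
   13  ddddbdbcc$cbaa  a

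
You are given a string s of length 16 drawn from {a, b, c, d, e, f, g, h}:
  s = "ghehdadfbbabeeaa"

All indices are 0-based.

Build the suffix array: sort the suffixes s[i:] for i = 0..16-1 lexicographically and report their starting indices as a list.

rank→(start, suffix):
  0 → (15, 'a')
  1 → (14, 'aa')
  2 → (10, 'abeeaa')
  3 → (5, 'adfbbabeeaa')
  4 → (9, 'babeeaa')
  5 → (8, 'bbabeeaa')
  6 → (11, 'beeaa')
  7 → (4, 'dadfbbabeeaa')
  8 → (6, 'dfbbabeeaa')
  9 → (13, 'eaa')
  10 → (12, 'eeaa')
  11 → (2, 'ehdadfbbabeeaa')
  12 → (7, 'fbbabeeaa')
  13 → (0, 'ghehdadfbbabeeaa')
  14 → (3, 'hdadfbbabeeaa')
  15 → (1, 'hehdadfbbabeeaa')

[15, 14, 10, 5, 9, 8, 11, 4, 6, 13, 12, 2, 7, 0, 3, 1]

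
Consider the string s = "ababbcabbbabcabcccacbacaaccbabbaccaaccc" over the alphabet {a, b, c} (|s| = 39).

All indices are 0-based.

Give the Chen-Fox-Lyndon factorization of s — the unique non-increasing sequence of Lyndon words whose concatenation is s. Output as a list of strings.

["ababbcabbbabcabcccacbac", "aaccbabbaccaaccc"]

emit factor 1: 'ababbcabbbabcabcccacbac' (i=0, period=23)
emit factor 2: 'aaccbabbaccaaccc' (i=23, period=16)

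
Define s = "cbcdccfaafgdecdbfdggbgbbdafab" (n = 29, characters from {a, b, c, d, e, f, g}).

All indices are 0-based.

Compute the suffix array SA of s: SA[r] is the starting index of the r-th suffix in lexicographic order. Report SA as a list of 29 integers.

rank→(start, suffix):
  0 → (7, 'aafgdecdbfdggbgbbdafab')
  1 → (27, 'ab')
  2 → (25, 'afab')
  3 → (8, 'afgdecdbfdggbgbbdafab')
  4 → (28, 'b')
  5 → (22, 'bbdafab')
  6 → (1, 'bcdccfaafgdecdbfdggbgbbdafab')
  7 → (23, 'bdafab')
  8 → (15, 'bfdggbgbbdafab')
  9 → (20, 'bgbbdafab')
  10 → (0, 'cbcdccfaafgdecdbfdggbgbbdafab')
  11 → (4, 'ccfaafgdecdbfdggbgbbdafab')
  12 → (13, 'cdbfdggbgbbdafab')
  13 → (2, 'cdccfaafgdecdbfdggbgbbdafab')
  14 → (5, 'cfaafgdecdbfdggbgbbdafab')
  15 → (24, 'dafab')
  16 → (14, 'dbfdggbgbbdafab')
  17 → (3, 'dccfaafgdecdbfdggbgbbdafab')
  18 → (11, 'decdbfdggbgbbdafab')
  19 → (17, 'dggbgbbdafab')
  20 → (12, 'ecdbfdggbgbbdafab')
  21 → (6, 'faafgdecdbfdggbgbbdafab')
  22 → (26, 'fab')
  23 → (16, 'fdggbgbbdafab')
  24 → (9, 'fgdecdbfdggbgbbdafab')
  25 → (21, 'gbbdafab')
  26 → (19, 'gbgbbdafab')
  27 → (10, 'gdecdbfdggbgbbdafab')
  28 → (18, 'ggbgbbdafab')

[7, 27, 25, 8, 28, 22, 1, 23, 15, 20, 0, 4, 13, 2, 5, 24, 14, 3, 11, 17, 12, 6, 26, 16, 9, 21, 19, 10, 18]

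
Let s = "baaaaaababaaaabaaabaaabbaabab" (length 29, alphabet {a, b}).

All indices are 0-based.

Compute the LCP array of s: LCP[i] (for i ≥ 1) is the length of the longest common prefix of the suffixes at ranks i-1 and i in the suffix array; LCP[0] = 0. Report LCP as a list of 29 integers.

[0, 5, 4, 6, 3, 8, 5, 4, 2, 7, 4, 5, 3, 1, 2, 5, 6, 3, 4, 2, 0, 1, 5, 4, 5, 3, 2, 3, 1]

rank | idx | suffix
   0 |   1 | aaaaaababaaaabaaabaaabbaabab
   1 |   2 | aaaaababaaaabaaabaaabbaabab
   2 |  10 | aaaabaaabaaabbaabab
   3 |   3 | aaaababaaaabaaabaaabbaabab
   4 |  11 | aaabaaabaaabbaabab
   5 |  15 | aaabaaabbaabab
   6 |   4 | aaababaaaabaaabaaabbaabab
   7 |  19 | aaabbaabab
   8 |  12 | aabaaabaaabbaabab
   9 |  16 | aabaaabbaabab
  10 |  24 | aabab
  11 |   5 | aababaaaabaaabaaabbaabab
  12 |  20 | aabbaabab
  13 |  27 | ab
  14 |   8 | abaaaabaaabaaabbaabab
  15 |  13 | abaaabaaabbaabab
  16 |  17 | abaaabbaabab
  17 |  25 | abab
  18 |   6 | ababaaaabaaabaaabbaabab
  19 |  21 | abbaabab
  20 |  28 | b
  21 |   0 | baaaaaababaaaabaaabaaabbaabab
  22 |   9 | baaaabaaabaaabbaabab
  23 |  14 | baaabaaabbaabab
  24 |  18 | baaabbaabab
  25 |  23 | baabab
  26 |  26 | bab
  27 |   7 | babaaaabaaabaaabbaabab
  28 |  22 | bbaabab

SA = [1, 2, 10, 3, 11, 15, 4, 19, 12, 16, 24, 5, 20, 27, 8, 13, 17, 25, 6, 21, 28, 0, 9, 14, 18, 23, 26, 7, 22]
[i] adj suffixes → lcp
  [1] 1/2 → 5 ('aaaaa')
  [2] 2/10 → 4 ('aaaa')
  [3] 10/3 → 6 ('aaaaba')
  [4] 3/11 → 3 ('aaa')
  [5] 11/15 → 8 ('aaabaaab')
  [6] 15/4 → 5 ('aaaba')
  [7] 4/19 → 4 ('aaab')
  [8] 19/12 → 2 ('aa')
  [9] 12/16 → 7 ('aabaaab')
  [10] 16/24 → 4 ('aaba')
  [11] 24/5 → 5 ('aabab')
  [12] 5/20 → 3 ('aab')
  [13] 20/27 → 1 ('a')
  [14] 27/8 → 2 ('ab')
  [15] 8/13 → 5 ('abaaa')
  [16] 13/17 → 6 ('abaaab')
  [17] 17/25 → 3 ('aba')
  [18] 25/6 → 4 ('abab')
  [19] 6/21 → 2 ('ab')
  [20] 21/28 → 0 ('')
  [21] 28/0 → 1 ('b')
  [22] 0/9 → 5 ('baaaa')
  [23] 9/14 → 4 ('baaa')
  [24] 14/18 → 5 ('baaab')
  [25] 18/23 → 3 ('baa')
  [26] 23/26 → 2 ('ba')
  [27] 26/7 → 3 ('bab')
  [28] 7/22 → 1 ('b')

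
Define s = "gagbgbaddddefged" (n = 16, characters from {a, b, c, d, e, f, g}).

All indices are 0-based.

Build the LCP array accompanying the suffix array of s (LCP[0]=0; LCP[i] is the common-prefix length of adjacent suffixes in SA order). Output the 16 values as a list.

rank→(start, suffix):
  0 → (6, 'addddefged')
  1 → (1, 'agbgbaddddefged')
  2 → (5, 'baddddefged')
  3 → (3, 'bgbaddddefged')
  4 → (15, 'd')
  5 → (7, 'ddddefged')
  6 → (8, 'dddefged')
  7 → (9, 'ddefged')
  8 → (10, 'defged')
  9 → (14, 'ed')
  10 → (11, 'efged')
  11 → (12, 'fged')
  12 → (0, 'gagbgbaddddefged')
  13 → (4, 'gbaddddefged')
  14 → (2, 'gbgbaddddefged')
  15 → (13, 'ged')

SA = [6, 1, 5, 3, 15, 7, 8, 9, 10, 14, 11, 12, 0, 4, 2, 13]
rank  pair      lcp
   1  s[6:],s[1:]  1  'a'
   2  s[1:],s[5:]  0  ''
   3  s[5:],s[3:]  1  'b'
   4  s[3:],s[15:]  0  ''
   5  s[15:],s[7:]  1  'd'
   6  s[7:],s[8:]  3  'ddd'
   7  s[8:],s[9:]  2  'dd'
   8  s[9:],s[10:]  1  'd'
   9  s[10:],s[14:]  0  ''
  10  s[14:],s[11:]  1  'e'
  11  s[11:],s[12:]  0  ''
  12  s[12:],s[0:]  0  ''
  13  s[0:],s[4:]  1  'g'
  14  s[4:],s[2:]  2  'gb'
  15  s[2:],s[13:]  1  'g'

[0, 1, 0, 1, 0, 1, 3, 2, 1, 0, 1, 0, 0, 1, 2, 1]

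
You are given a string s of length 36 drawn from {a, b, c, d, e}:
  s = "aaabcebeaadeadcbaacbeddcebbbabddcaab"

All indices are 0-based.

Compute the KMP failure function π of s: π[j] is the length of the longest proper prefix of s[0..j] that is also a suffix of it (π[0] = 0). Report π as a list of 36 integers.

[0, 1, 2, 0, 0, 0, 0, 0, 1, 2, 0, 0, 1, 0, 0, 0, 1, 2, 0, 0, 0, 0, 0, 0, 0, 0, 0, 0, 1, 0, 0, 0, 0, 1, 2, 0]

π[0] = 0
j=1 s[j]='a': π[1]=1 (border 'a')
j=2 s[j]='a': π[2]=2 (border 'aa')
j=3 s[j]='b': k: 2→1→0; π[3]=0 (border '')
j=4 s[j]='c': π[4]=0 (border '')
j=5 s[j]='e': π[5]=0 (border '')
j=6 s[j]='b': π[6]=0 (border '')
j=7 s[j]='e': π[7]=0 (border '')
j=8 s[j]='a': π[8]=1 (border 'a')
j=9 s[j]='a': π[9]=2 (border 'aa')
j=10 s[j]='d': k: 2→1→0; π[10]=0 (border '')
j=11 s[j]='e': π[11]=0 (border '')
j=12 s[j]='a': π[12]=1 (border 'a')
j=13 s[j]='d': k: 1→0; π[13]=0 (border '')
j=14 s[j]='c': π[14]=0 (border '')
j=15 s[j]='b': π[15]=0 (border '')
j=16 s[j]='a': π[16]=1 (border 'a')
j=17 s[j]='a': π[17]=2 (border 'aa')
j=18 s[j]='c': k: 2→1→0; π[18]=0 (border '')
j=19 s[j]='b': π[19]=0 (border '')
j=20 s[j]='e': π[20]=0 (border '')
j=21 s[j]='d': π[21]=0 (border '')
j=22 s[j]='d': π[22]=0 (border '')
j=23 s[j]='c': π[23]=0 (border '')
j=24 s[j]='e': π[24]=0 (border '')
j=25 s[j]='b': π[25]=0 (border '')
j=26 s[j]='b': π[26]=0 (border '')
j=27 s[j]='b': π[27]=0 (border '')
j=28 s[j]='a': π[28]=1 (border 'a')
j=29 s[j]='b': k: 1→0; π[29]=0 (border '')
j=30 s[j]='d': π[30]=0 (border '')
j=31 s[j]='d': π[31]=0 (border '')
j=32 s[j]='c': π[32]=0 (border '')
j=33 s[j]='a': π[33]=1 (border 'a')
j=34 s[j]='a': π[34]=2 (border 'aa')
j=35 s[j]='b': k: 2→1→0; π[35]=0 (border '')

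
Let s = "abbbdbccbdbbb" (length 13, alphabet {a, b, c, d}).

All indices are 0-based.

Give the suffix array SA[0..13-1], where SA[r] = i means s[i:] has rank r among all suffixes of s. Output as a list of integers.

[0, 12, 11, 10, 1, 2, 5, 8, 3, 7, 6, 9, 4]

rank | idx | suffix
   0 |   0 | abbbdbccbdbbb
   1 |  12 | b
   2 |  11 | bb
   3 |  10 | bbb
   4 |   1 | bbbdbccbdbbb
   5 |   2 | bbdbccbdbbb
   6 |   5 | bccbdbbb
   7 |   8 | bdbbb
   8 |   3 | bdbccbdbbb
   9 |   7 | cbdbbb
  10 |   6 | ccbdbbb
  11 |   9 | dbbb
  12 |   4 | dbccbdbbb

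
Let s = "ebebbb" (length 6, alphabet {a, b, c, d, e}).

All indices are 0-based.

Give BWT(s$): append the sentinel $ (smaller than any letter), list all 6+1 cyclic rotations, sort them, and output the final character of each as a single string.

rank  rotation last
    0  $ebebbb  b
    1  b$ebebb  b
    2  bb$ebeb  b
    3  bbb$ebe  e
    4  bebbb$e  e
    5  ebbb$eb  b
    6  ebebbb$  $

bbbeeb$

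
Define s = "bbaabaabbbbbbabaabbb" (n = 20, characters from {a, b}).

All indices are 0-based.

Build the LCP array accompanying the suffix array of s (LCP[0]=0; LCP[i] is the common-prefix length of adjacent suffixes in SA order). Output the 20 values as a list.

[0, 3, 5, 1, 7, 2, 4, 0, 1, 4, 6, 2, 1, 2, 3, 2, 3, 3, 4, 5]

rank→(start, suffix):
  0 → (2, 'aabaabbbbbbabaabbb')
  1 → (15, 'aabbb')
  2 → (5, 'aabbbbbbabaabbb')
  3 → (13, 'abaabbb')
  4 → (3, 'abaabbbbbbabaabbb')
  5 → (16, 'abbb')
  6 → (6, 'abbbbbbabaabbb')
  7 → (19, 'b')
  8 → (1, 'baabaabbbbbbabaabbb')
  9 → (14, 'baabbb')
  10 → (4, 'baabbbbbbabaabbb')
  11 → (12, 'babaabbb')
  12 → (18, 'bb')
  13 → (0, 'bbaabaabbbbbbabaabbb')
  14 → (11, 'bbabaabbb')
  15 → (17, 'bbb')
  16 → (10, 'bbbabaabbb')
  17 → (9, 'bbbbabaabbb')
  18 → (8, 'bbbbbabaabbb')
  19 → (7, 'bbbbbbabaabbb')

SA = [2, 15, 5, 13, 3, 16, 6, 19, 1, 14, 4, 12, 18, 0, 11, 17, 10, 9, 8, 7]
[i] adj suffixes → lcp
  [1] 2/15 → 3 ('aab')
  [2] 15/5 → 5 ('aabbb')
  [3] 5/13 → 1 ('a')
  [4] 13/3 → 7 ('abaabbb')
  [5] 3/16 → 2 ('ab')
  [6] 16/6 → 4 ('abbb')
  [7] 6/19 → 0 ('')
  [8] 19/1 → 1 ('b')
  [9] 1/14 → 4 ('baab')
  [10] 14/4 → 6 ('baabbb')
  [11] 4/12 → 2 ('ba')
  [12] 12/18 → 1 ('b')
  [13] 18/0 → 2 ('bb')
  [14] 0/11 → 3 ('bba')
  [15] 11/17 → 2 ('bb')
  [16] 17/10 → 3 ('bbb')
  [17] 10/9 → 3 ('bbb')
  [18] 9/8 → 4 ('bbbb')
  [19] 8/7 → 5 ('bbbbb')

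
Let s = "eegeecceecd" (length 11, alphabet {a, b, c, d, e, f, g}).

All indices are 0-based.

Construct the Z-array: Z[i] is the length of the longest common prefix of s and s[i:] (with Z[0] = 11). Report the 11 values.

[11, 1, 0, 2, 1, 0, 0, 2, 1, 0, 0]

Z[0]=11
i=1: i≥r, start 0; Z[1]=1 grow→box=[1,2)
i=2: i≥r, start 0; Z[2]=0
i=3: i≥r, start 0; Z[3]=2 grow→box=[3,5)
i=4: min(r-i=1, Z[1]=1)=1; Z[4]=1
i=5: i≥r, start 0; Z[5]=0
i=6: i≥r, start 0; Z[6]=0
i=7: i≥r, start 0; Z[7]=2 grow→box=[7,9)
i=8: min(r-i=1, Z[1]=1)=1; Z[8]=1
i=9: i≥r, start 0; Z[9]=0
i=10: i≥r, start 0; Z[10]=0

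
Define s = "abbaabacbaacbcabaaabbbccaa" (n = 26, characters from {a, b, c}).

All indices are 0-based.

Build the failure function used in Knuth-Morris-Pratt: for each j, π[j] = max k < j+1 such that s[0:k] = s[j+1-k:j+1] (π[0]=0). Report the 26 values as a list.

[0, 0, 0, 1, 1, 2, 1, 0, 0, 1, 1, 0, 0, 0, 1, 2, 1, 1, 1, 2, 3, 0, 0, 0, 1, 1]

π[0] = 0
j=1 s[j]='b': π[1]=0 (border '')
j=2 s[j]='b': π[2]=0 (border '')
j=3 s[j]='a': π[3]=1 (border 'a')
j=4 s[j]='a': k: 1→0; π[4]=1 (border 'a')
j=5 s[j]='b': π[5]=2 (border 'ab')
j=6 s[j]='a': k: 2→0; π[6]=1 (border 'a')
j=7 s[j]='c': k: 1→0; π[7]=0 (border '')
j=8 s[j]='b': π[8]=0 (border '')
j=9 s[j]='a': π[9]=1 (border 'a')
j=10 s[j]='a': k: 1→0; π[10]=1 (border 'a')
j=11 s[j]='c': k: 1→0; π[11]=0 (border '')
j=12 s[j]='b': π[12]=0 (border '')
j=13 s[j]='c': π[13]=0 (border '')
j=14 s[j]='a': π[14]=1 (border 'a')
j=15 s[j]='b': π[15]=2 (border 'ab')
j=16 s[j]='a': k: 2→0; π[16]=1 (border 'a')
j=17 s[j]='a': k: 1→0; π[17]=1 (border 'a')
j=18 s[j]='a': k: 1→0; π[18]=1 (border 'a')
j=19 s[j]='b': π[19]=2 (border 'ab')
j=20 s[j]='b': π[20]=3 (border 'abb')
j=21 s[j]='b': k: 3→0; π[21]=0 (border '')
j=22 s[j]='c': π[22]=0 (border '')
j=23 s[j]='c': π[23]=0 (border '')
j=24 s[j]='a': π[24]=1 (border 'a')
j=25 s[j]='a': k: 1→0; π[25]=1 (border 'a')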